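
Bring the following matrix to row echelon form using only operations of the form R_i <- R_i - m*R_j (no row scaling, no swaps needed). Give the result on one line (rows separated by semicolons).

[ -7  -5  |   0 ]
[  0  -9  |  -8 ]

Forward elimination:
Row echelon form:
[ -7  -5  |   0 ]
[  0  -9  |  -8 ]

REF = [-7 -5 0; 0 -9 -8]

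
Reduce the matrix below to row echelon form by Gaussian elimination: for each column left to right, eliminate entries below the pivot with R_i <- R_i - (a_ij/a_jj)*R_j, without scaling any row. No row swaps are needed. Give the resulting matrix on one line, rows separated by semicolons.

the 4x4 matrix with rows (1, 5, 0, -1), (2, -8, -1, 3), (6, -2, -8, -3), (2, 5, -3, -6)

REF = [1 5 0 -1; 0 -18 -1 5; 0 0 -56/9 -53/9; 0 0 0 -45/16]

Forward elimination:
R2 <- R2 - (2)*R1:  [   0  -18   -1    5 ]
R3 <- R3 - (6)*R1:  [   0  -32   -8    3 ]
R4 <- R4 - (2)*R1:  [  0  -5  -3  -4 ]
R3 <- R3 - (16/9)*R2:  [     0      0  -56/9  -53/9 ]
R4 <- R4 - (5/18)*R2:  [      0       0  -49/18  -97/18 ]
R4 <- R4 - (7/16)*R3:  [      0       0       0  -45/16 ]
Row echelon form:
[ 1    5      0      -1 ]
[ 0  -18     -1       5 ]
[ 0    0  -56/9   -53/9 ]
[ 0    0      0  -45/16 ]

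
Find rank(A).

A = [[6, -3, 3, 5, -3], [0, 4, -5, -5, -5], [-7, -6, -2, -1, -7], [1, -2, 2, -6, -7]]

rank(A) = 4

Row reduction:
R3 <- R3 - (-7/6)*R1:  [     0  -19/2    3/2   29/6  -21/2 ]
R4 <- R4 - (1/6)*R1:  [     0   -3/2    3/2  -41/6  -13/2 ]
R3 <- R3 - (-19/8)*R2:  [       0        0    -83/8  -169/24   -179/8 ]
R4 <- R4 - (-3/8)*R2:  [       0        0     -3/8  -209/24    -67/8 ]
R4 <- R4 - (3/83)*R3:  [         0          0          0  -2105/249    -628/83 ]
Row echelon form:
[ 6  -3      3          5       -3 ]
[ 0   4     -5         -5       -5 ]
[ 0   0  -83/8    -169/24   -179/8 ]
[ 0   0      0  -2105/249  -628/83 ]
Nonzero rows / pivot columns: 4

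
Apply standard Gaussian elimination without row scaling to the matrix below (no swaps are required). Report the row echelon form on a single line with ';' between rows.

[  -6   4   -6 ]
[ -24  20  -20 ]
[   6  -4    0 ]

REF = [-6 4 -6; 0 4 4; 0 0 -6]

Forward elimination:
R2 <- R2 - (4)*R1:  [ 0  4  4 ]
R3 <- R3 - (-1)*R1:  [  0   0  -6 ]
Row echelon form:
[ -6  4  -6 ]
[  0  4   4 ]
[  0  0  -6 ]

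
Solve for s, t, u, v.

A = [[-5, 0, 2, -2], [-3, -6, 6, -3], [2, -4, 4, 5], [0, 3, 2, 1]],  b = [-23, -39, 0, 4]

(3, 2, -2, 2)

Forward elimination on [A|b]:
R2 <- R2 - (3/5)*R1:  [      0      -6    24/5    -9/5  -126/5 ]
R3 <- R3 - (-2/5)*R1:  [     0     -4   24/5   21/5  -46/5 ]
R3 <- R3 - (2/3)*R2:  [    0     0   8/5  27/5  38/5 ]
R4 <- R4 - (-1/2)*R2:  [     0      0   22/5   1/10  -43/5 ]
R4 <- R4 - (11/4)*R3:  [     0      0      0  -59/4  -59/2 ]
Row echelon form:
[ -5   0     2     -2  |     -23 ]
[  0  -6  24/5   -9/5  |  -126/5 ]
[  0   0   8/5   27/5  |    38/5 ]
[  0   0     0  -59/4  |   -59/2 ]
Back-substitution:
v = (-59/2) / (-59/4) = 2
u = (38/5 - (27/5)*(2)) / (8/5) = -2
t = (-126/5 - (24/5)*(-2) - (-9/5)*(2)) / -6 = 2
s = (-23 - (2)*(-2) - (-2)*(2)) / -5 = 3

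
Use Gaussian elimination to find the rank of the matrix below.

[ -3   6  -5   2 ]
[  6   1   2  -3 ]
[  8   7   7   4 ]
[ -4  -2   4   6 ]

rank(A) = 4

Row reduction:
R2 <- R2 - (-2)*R1:  [  0  13  -8   1 ]
R3 <- R3 - (-8/3)*R1:  [     0     23  -19/3   28/3 ]
R4 <- R4 - (4/3)*R1:  [    0   -10  32/3  10/3 ]
R3 <- R3 - (23/13)*R2:  [      0       0  305/39  295/39 ]
R4 <- R4 - (-10/13)*R2:  [      0       0  176/39  160/39 ]
R4 <- R4 - (176/305)*R3:  [      0       0       0  -16/61 ]
Row echelon form:
[ -3   6      -5       2 ]
[  0  13      -8       1 ]
[  0   0  305/39  295/39 ]
[  0   0       0  -16/61 ]
Nonzero rows / pivot columns: 4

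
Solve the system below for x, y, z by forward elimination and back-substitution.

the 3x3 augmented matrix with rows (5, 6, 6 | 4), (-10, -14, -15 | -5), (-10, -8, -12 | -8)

Forward elimination on [A|b]:
R2 <- R2 - (-2)*R1:  [  0  -2  -3   3 ]
R3 <- R3 - (-2)*R1:  [ 0  4  0  0 ]
R3 <- R3 - (-2)*R2:  [  0   0  -6   6 ]
Row echelon form:
[ 5   6   6  |  4 ]
[ 0  -2  -3  |  3 ]
[ 0   0  -6  |  6 ]
Back-substitution:
z = (6) / -6 = -1
y = (3 - (-3)*(-1)) / -2 = 0
x = (4 - (6)*(0) - (6)*(-1)) / 5 = 2

(2, 0, -1)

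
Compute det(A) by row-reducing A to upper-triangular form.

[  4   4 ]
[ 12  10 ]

det(A) = -8

Forward elimination:
R2 <- R2 - (3)*R1:  [  0  -2 ]
Upper-triangular form:
[ 4   4 ]
[ 0  -2 ]
det(A) = (-1)^0 * (4) * (-2) = -8  (0 row swaps -> sign +1)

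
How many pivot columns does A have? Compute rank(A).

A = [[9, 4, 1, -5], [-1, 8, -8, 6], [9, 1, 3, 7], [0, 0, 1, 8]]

rank(A) = 4

Row reduction:
R2 <- R2 - (-1/9)*R1:  [     0   76/9  -71/9   49/9 ]
R3 <- R3 - (1)*R1:  [  0  -3   2  12 ]
R3 <- R3 - (-27/76)*R2:  [       0        0   -61/76  1059/76 ]
R4 <- R4 - (-76/61)*R3:  [       0        0        0  1547/61 ]
Row echelon form:
[ 9     4       1       -5 ]
[ 0  76/9   -71/9     49/9 ]
[ 0     0  -61/76  1059/76 ]
[ 0     0       0  1547/61 ]
Nonzero rows / pivot columns: 4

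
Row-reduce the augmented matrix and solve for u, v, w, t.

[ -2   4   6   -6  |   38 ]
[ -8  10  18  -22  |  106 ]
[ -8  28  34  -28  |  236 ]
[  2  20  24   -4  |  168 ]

Forward elimination on [A|b]:
R2 <- R2 - (4)*R1:  [   0   -6   -6    2  -46 ]
R3 <- R3 - (4)*R1:  [  0  12  10  -4  84 ]
R4 <- R4 - (-1)*R1:  [   0   24   30  -10  206 ]
R3 <- R3 - (-2)*R2:  [  0   0  -2   0  -8 ]
R4 <- R4 - (-4)*R2:  [  0   0   6  -2  22 ]
R4 <- R4 - (-3)*R3:  [  0   0   0  -2  -2 ]
Row echelon form:
[ -2   4   6  -6  |   38 ]
[  0  -6  -6   2  |  -46 ]
[  0   0  -2   0  |   -8 ]
[  0   0   0  -2  |   -2 ]
Back-substitution:
t = (-2) / -2 = 1
w = (-8) / -2 = 4
v = (-46 - (-6)*(4) - (2)*(1)) / -6 = 4
u = (38 - (4)*(4) - (6)*(4) - (-6)*(1)) / -2 = -2

(-2, 4, 4, 1)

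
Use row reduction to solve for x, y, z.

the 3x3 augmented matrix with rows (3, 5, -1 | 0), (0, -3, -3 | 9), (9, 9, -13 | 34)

Forward elimination on [A|b]:
R3 <- R3 - (3)*R1:  [   0   -6  -10   34 ]
R3 <- R3 - (2)*R2:  [  0   0  -4  16 ]
Row echelon form:
[ 3   5  -1  |   0 ]
[ 0  -3  -3  |   9 ]
[ 0   0  -4  |  16 ]
Back-substitution:
z = (16) / -4 = -4
y = (9 - (-3)*(-4)) / -3 = 1
x = (0 - (5)*(1) - (-1)*(-4)) / 3 = -3

(-3, 1, -4)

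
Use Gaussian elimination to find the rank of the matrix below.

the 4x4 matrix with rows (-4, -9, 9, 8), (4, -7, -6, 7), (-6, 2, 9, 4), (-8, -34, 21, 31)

rank(A) = 3

Row reduction:
R2 <- R2 - (-1)*R1:  [   0  -16    3   15 ]
R3 <- R3 - (3/2)*R1:  [    0  31/2  -9/2    -8 ]
R4 <- R4 - (2)*R1:  [   0  -16    3   15 ]
R3 <- R3 - (-31/32)*R2:  [      0       0  -51/32  209/32 ]
R4 <- R4 - (1)*R2:  [ 0  0  0  0 ]
Row echelon form:
[ -4   -9       9       8 ]
[  0  -16       3      15 ]
[  0    0  -51/32  209/32 ]
[  0    0       0       0 ]
Nonzero rows / pivot columns: 3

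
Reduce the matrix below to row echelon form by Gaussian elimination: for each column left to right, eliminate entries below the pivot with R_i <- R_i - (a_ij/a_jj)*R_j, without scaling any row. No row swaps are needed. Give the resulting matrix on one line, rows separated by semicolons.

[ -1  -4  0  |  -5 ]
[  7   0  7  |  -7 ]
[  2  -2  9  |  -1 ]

REF = [-1 -4 0 -5; 0 -28 7 -42; 0 0 13/2 4]

Forward elimination:
R2 <- R2 - (-7)*R1:  [   0  -28    7  -42 ]
R3 <- R3 - (-2)*R1:  [   0  -10    9  -11 ]
R3 <- R3 - (5/14)*R2:  [    0     0  13/2     4 ]
Row echelon form:
[ -1   -4     0  |   -5 ]
[  0  -28     7  |  -42 ]
[  0    0  13/2  |    4 ]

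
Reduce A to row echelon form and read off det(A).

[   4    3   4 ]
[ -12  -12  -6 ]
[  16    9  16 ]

Forward elimination:
R2 <- R2 - (-3)*R1:  [  0  -3   6 ]
R3 <- R3 - (4)*R1:  [  0  -3   0 ]
R3 <- R3 - (1)*R2:  [  0   0  -6 ]
Upper-triangular form:
[ 4   3   4 ]
[ 0  -3   6 ]
[ 0   0  -6 ]
det(A) = (-1)^0 * (4) * (-3) * (-6) = 72  (0 row swaps -> sign +1)

det(A) = 72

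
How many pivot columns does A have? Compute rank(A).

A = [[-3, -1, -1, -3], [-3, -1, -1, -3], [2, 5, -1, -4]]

rank(A) = 2

Row reduction:
R2 <- R2 - (1)*R1:  [ 0  0  0  0 ]
R3 <- R3 - (-2/3)*R1:  [    0  13/3  -5/3    -6 ]
R2 <-> R3   (pivot in column 2 was zero)
[ -3    -1    -1  -3 ]
[  0  13/3  -5/3  -6 ]
[  0     0     0   0 ]
Row echelon form:
[ -3    -1    -1  -3 ]
[  0  13/3  -5/3  -6 ]
[  0     0     0   0 ]
Nonzero rows / pivot columns: 2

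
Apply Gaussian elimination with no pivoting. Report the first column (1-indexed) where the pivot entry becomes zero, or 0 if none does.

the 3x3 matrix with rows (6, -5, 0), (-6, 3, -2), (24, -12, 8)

Naive forward elimination:
R2 <- R2 - (-1)*R1:  [  0  -2  -2 ]
R3 <- R3 - (4)*R1:  [ 0  8  8 ]
R3 <- R3 - (-4)*R2:  [ 0  0  0 ]
Matrix at this point:
[ 6  -5   0 ]
[ 0  -2  -2 ]
[ 0   0   0 ]
Pivot entry (3,3) in the last row is zero and there are no rows below to swap with -> zero pivot in column 3 (A is singular).

first zero-pivot column = 3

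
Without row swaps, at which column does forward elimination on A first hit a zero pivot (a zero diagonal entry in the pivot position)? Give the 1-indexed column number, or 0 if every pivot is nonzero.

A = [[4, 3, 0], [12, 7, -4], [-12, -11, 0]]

Naive forward elimination:
R2 <- R2 - (3)*R1:  [  0  -2  -4 ]
R3 <- R3 - (-3)*R1:  [  0  -2   0 ]
R3 <- R3 - (1)*R2:  [ 0  0  4 ]
All pivots nonzero; naive elimination completes without hitting a zero pivot.

first zero-pivot column = 0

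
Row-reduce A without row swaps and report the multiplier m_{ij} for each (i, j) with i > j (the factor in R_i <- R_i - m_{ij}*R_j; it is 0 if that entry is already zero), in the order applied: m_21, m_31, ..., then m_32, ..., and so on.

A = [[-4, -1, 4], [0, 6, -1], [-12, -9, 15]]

Forward elimination:
R2: entry in column 1 is already 0 -> m_{21} = 0 (no row operation needed)
R3 <- R3 - (3)*R1:  [  0  -6   3 ]
R3 <- R3 - (-1)*R2:  [ 0  0  2 ]
Multipliers (in order of application): m_{21} = 0, m_{31} = 3, m_{32} = -1

multipliers: 0, 3, -1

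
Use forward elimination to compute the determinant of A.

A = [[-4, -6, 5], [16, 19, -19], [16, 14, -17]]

det(A) = 20

Forward elimination:
R2 <- R2 - (-4)*R1:  [  0  -5   1 ]
R3 <- R3 - (-4)*R1:  [   0  -10    3 ]
R3 <- R3 - (2)*R2:  [ 0  0  1 ]
Upper-triangular form:
[ -4  -6  5 ]
[  0  -5  1 ]
[  0   0  1 ]
det(A) = (-1)^0 * (-4) * (-5) * (1) = 20  (0 row swaps -> sign +1)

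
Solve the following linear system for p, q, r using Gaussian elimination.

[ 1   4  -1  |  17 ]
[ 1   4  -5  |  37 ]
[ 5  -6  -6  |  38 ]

Forward elimination on [A|b]:
R2 <- R2 - (1)*R1:  [  0   0  -4  20 ]
R3 <- R3 - (5)*R1:  [   0  -26   -1  -47 ]
R2 <-> R3   (pivot in column 2 was zero)
[ 1    4  -1   17 ]
[ 0  -26  -1  -47 ]
[ 0    0  -4   20 ]
Row echelon form:
[ 1    4  -1  |   17 ]
[ 0  -26  -1  |  -47 ]
[ 0    0  -4  |   20 ]
Back-substitution:
r = (20) / -4 = -5
q = (-47 - (-1)*(-5)) / -26 = 2
p = (17 - (4)*(2) - (-1)*(-5)) / 1 = 4

(4, 2, -5)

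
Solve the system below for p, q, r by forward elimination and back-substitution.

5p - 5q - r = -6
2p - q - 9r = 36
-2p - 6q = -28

(2, 4, -4)

Forward elimination on [A|b]:
R2 <- R2 - (2/5)*R1:  [     0      1  -43/5  192/5 ]
R3 <- R3 - (-2/5)*R1:  [      0      -8    -2/5  -152/5 ]
R3 <- R3 - (-8)*R2:  [      0       0  -346/5  1384/5 ]
Row echelon form:
[ 5  -5      -1  |      -6 ]
[ 0   1   -43/5  |   192/5 ]
[ 0   0  -346/5  |  1384/5 ]
Back-substitution:
r = (1384/5) / (-346/5) = -4
q = (192/5 - (-43/5)*(-4)) / 1 = 4
p = (-6 - (-5)*(4) - (-1)*(-4)) / 5 = 2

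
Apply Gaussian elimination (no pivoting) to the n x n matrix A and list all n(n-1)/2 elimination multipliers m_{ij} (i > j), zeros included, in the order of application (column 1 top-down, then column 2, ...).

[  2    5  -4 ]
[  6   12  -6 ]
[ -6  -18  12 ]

Forward elimination:
R2 <- R2 - (3)*R1:  [  0  -3   6 ]
R3 <- R3 - (-3)*R1:  [  0  -3   0 ]
R3 <- R3 - (1)*R2:  [  0   0  -6 ]
Multipliers (in order of application): m_{21} = 3, m_{31} = -3, m_{32} = 1

multipliers: 3, -3, 1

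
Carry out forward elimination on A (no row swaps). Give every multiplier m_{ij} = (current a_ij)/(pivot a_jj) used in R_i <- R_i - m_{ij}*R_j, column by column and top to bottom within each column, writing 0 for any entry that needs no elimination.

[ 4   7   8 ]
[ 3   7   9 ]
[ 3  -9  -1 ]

multipliers: 3/4, 3/4, -57/7

Forward elimination:
R2 <- R2 - (3/4)*R1:  [   0  7/4    3 ]
R3 <- R3 - (3/4)*R1:  [     0  -57/4     -7 ]
R3 <- R3 - (-57/7)*R2:  [     0      0  122/7 ]
Multipliers (in order of application): m_{21} = 3/4, m_{31} = 3/4, m_{32} = -57/7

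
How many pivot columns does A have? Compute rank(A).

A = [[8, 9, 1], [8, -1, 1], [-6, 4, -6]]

rank(A) = 3

Row reduction:
R2 <- R2 - (1)*R1:  [   0  -10    0 ]
R3 <- R3 - (-3/4)*R1:  [     0   43/4  -21/4 ]
R3 <- R3 - (-43/40)*R2:  [     0      0  -21/4 ]
Row echelon form:
[ 8    9      1 ]
[ 0  -10      0 ]
[ 0    0  -21/4 ]
Nonzero rows / pivot columns: 3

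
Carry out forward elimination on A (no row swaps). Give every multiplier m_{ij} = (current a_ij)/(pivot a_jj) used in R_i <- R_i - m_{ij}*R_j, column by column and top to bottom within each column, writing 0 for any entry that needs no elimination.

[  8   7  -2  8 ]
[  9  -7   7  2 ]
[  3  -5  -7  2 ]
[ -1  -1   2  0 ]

multipliers: 9/8, 3/8, -1/8, 61/119, 1/119, -199/1308

Forward elimination:
R2 <- R2 - (9/8)*R1:  [      0  -119/8    37/4      -7 ]
R3 <- R3 - (3/8)*R1:  [     0  -61/8  -25/4     -1 ]
R4 <- R4 - (-1/8)*R1:  [    0  -1/8   7/4     1 ]
R3 <- R3 - (61/119)*R2:  [         0          0  -1308/119      44/17 ]
R4 <- R4 - (1/119)*R2:  [       0        0  199/119    18/17 ]
R4 <- R4 - (-199/1308)*R3:  [       0        0        0  475/327 ]
Multipliers (in order of application): m_{21} = 9/8, m_{31} = 3/8, m_{41} = -1/8, m_{32} = 61/119, m_{42} = 1/119, m_{43} = -199/1308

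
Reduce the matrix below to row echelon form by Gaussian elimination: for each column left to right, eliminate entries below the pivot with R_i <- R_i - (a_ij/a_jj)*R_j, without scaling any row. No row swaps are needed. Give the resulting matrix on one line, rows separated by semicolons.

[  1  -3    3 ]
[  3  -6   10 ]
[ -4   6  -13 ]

Forward elimination:
R2 <- R2 - (3)*R1:  [ 0  3  1 ]
R3 <- R3 - (-4)*R1:  [  0  -6  -1 ]
R3 <- R3 - (-2)*R2:  [ 0  0  1 ]
Row echelon form:
[ 1  -3  3 ]
[ 0   3  1 ]
[ 0   0  1 ]

REF = [1 -3 3; 0 3 1; 0 0 1]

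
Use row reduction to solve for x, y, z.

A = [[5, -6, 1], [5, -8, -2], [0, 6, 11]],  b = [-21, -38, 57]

(0, 4, 3)

Forward elimination on [A|b]:
R2 <- R2 - (1)*R1:  [   0   -2   -3  -17 ]
R3 <- R3 - (-3)*R2:  [ 0  0  2  6 ]
Row echelon form:
[ 5  -6   1  |  -21 ]
[ 0  -2  -3  |  -17 ]
[ 0   0   2  |    6 ]
Back-substitution:
z = (6) / 2 = 3
y = (-17 - (-3)*(3)) / -2 = 4
x = (-21 - (-6)*(4) - (1)*(3)) / 5 = 0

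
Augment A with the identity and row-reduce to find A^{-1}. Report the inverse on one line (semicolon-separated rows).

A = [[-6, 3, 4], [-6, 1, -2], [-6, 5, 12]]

inverse = [11/12 -2/3 -5/12; 7/2 -2 -3/2; -1 1/2 1/2]

Gauss-Jordan on [A | I]:
R1 <- (1/-6)*R1:  [    1  -1/2  -2/3  |  -1/6     0     0 ]
R2 <- R2 - (-6)*R1:  [  0  -2  -6  |  -1   1   0 ]
R3 <- R3 - (-6)*R1:  [  0   2   8  |  -1   0   1 ]
R2 <- (1/-2)*R2:  [    0     1     3  |   1/2  -1/2     0 ]
R1 <- R1 - (-1/2)*R2:  [    1     0   5/6  |  1/12  -1/4     0 ]
R3 <- R3 - (2)*R2:  [  0   0   2  |  -2   1   1 ]
R3 <- (1/2)*R3:  [   0    0    1  |   -1  1/2  1/2 ]
R1 <- R1 - (5/6)*R3:  [     1      0      0  |  11/12   -2/3  -5/12 ]
R2 <- R2 - (3)*R3:  [    0     1     0  |   7/2    -2  -3/2 ]
Right block of [I | A^{-1}] is the inverse:
[ 11/12  -2/3  -5/12 ]
[   7/2    -2   -3/2 ]
[    -1   1/2    1/2 ]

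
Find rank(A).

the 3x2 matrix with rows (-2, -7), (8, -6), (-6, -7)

Row reduction:
R2 <- R2 - (-4)*R1:  [   0  -34 ]
R3 <- R3 - (3)*R1:  [  0  14 ]
R3 <- R3 - (-7/17)*R2:  [ 0  0 ]
Row echelon form:
[ -2   -7 ]
[  0  -34 ]
[  0    0 ]
Nonzero rows / pivot columns: 2

rank(A) = 2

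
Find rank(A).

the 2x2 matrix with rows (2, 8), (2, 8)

Row reduction:
R2 <- R2 - (1)*R1:  [ 0  0 ]
Row echelon form:
[ 2  8 ]
[ 0  0 ]
Nonzero rows / pivot columns: 1

rank(A) = 1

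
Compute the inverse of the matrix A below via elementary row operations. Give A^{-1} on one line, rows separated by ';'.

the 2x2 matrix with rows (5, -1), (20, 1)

Gauss-Jordan on [A | I]:
R1 <- (1/5)*R1:  [    1  -1/5  |   1/5     0 ]
R2 <- R2 - (20)*R1:  [  0   5  |  -4   1 ]
R2 <- (1/5)*R2:  [    0     1  |  -4/5   1/5 ]
R1 <- R1 - (-1/5)*R2:  [    1     0  |  1/25  1/25 ]
Right block of [I | A^{-1}] is the inverse:
[ 1/25  1/25 ]
[ -4/5   1/5 ]

inverse = [1/25 1/25; -4/5 1/5]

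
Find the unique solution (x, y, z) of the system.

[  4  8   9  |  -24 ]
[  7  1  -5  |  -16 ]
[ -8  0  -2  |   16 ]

(-2, -2, 0)

Forward elimination on [A|b]:
R2 <- R2 - (7/4)*R1:  [     0    -13  -83/4     26 ]
R3 <- R3 - (-2)*R1:  [   0   16   16  -32 ]
R3 <- R3 - (-16/13)*R2:  [       0        0  -124/13        0 ]
Row echelon form:
[ 4    8        9  |  -24 ]
[ 0  -13    -83/4  |   26 ]
[ 0    0  -124/13  |    0 ]
Back-substitution:
z = (0) / (-124/13) = 0
y = (26 - (-83/4)*(0)) / -13 = -2
x = (-24 - (8)*(-2) - (9)*(0)) / 4 = -2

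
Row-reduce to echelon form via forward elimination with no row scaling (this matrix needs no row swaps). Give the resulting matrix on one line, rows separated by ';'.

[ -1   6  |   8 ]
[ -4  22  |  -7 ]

REF = [-1 6 8; 0 -2 -39]

Forward elimination:
R2 <- R2 - (4)*R1:  [   0   -2  -39 ]
Row echelon form:
[ -1   6  |    8 ]
[  0  -2  |  -39 ]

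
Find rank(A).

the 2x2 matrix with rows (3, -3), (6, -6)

Row reduction:
R2 <- R2 - (2)*R1:  [ 0  0 ]
Row echelon form:
[ 3  -3 ]
[ 0   0 ]
Nonzero rows / pivot columns: 1

rank(A) = 1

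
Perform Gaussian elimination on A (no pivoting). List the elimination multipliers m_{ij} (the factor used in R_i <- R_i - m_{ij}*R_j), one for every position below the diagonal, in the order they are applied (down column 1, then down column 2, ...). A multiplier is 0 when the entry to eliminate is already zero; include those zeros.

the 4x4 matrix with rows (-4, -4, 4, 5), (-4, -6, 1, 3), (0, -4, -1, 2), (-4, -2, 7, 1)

Forward elimination:
R2 <- R2 - (1)*R1:  [  0  -2  -3  -2 ]
R3: entry in column 1 is already 0 -> m_{31} = 0 (no row operation needed)
R4 <- R4 - (1)*R1:  [  0   2   3  -4 ]
R3 <- R3 - (2)*R2:  [ 0  0  5  6 ]
R4 <- R4 - (-1)*R2:  [  0   0   0  -6 ]
R4: entry in column 3 is already 0 -> m_{43} = 0 (no row operation needed)
Multipliers (in order of application): m_{21} = 1, m_{31} = 0, m_{41} = 1, m_{32} = 2, m_{42} = -1, m_{43} = 0

multipliers: 1, 0, 1, 2, -1, 0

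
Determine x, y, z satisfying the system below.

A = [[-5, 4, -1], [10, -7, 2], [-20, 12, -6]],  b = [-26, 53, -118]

(5, 1, 5)

Forward elimination on [A|b]:
R2 <- R2 - (-2)*R1:  [ 0  1  0  1 ]
R3 <- R3 - (4)*R1:  [   0   -4   -2  -14 ]
R3 <- R3 - (-4)*R2:  [   0    0   -2  -10 ]
Row echelon form:
[ -5  4  -1  |  -26 ]
[  0  1   0  |    1 ]
[  0  0  -2  |  -10 ]
Back-substitution:
z = (-10) / -2 = 5
y = (1) / 1 = 1
x = (-26 - (4)*(1) - (-1)*(5)) / -5 = 5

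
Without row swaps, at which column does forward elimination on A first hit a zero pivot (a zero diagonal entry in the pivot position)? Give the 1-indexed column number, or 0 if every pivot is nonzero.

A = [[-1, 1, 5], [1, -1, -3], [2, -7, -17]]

first zero-pivot column = 2

Naive forward elimination:
R2 <- R2 - (-1)*R1:  [ 0  0  2 ]
R3 <- R3 - (-2)*R1:  [  0  -5  -7 ]
Matrix at this point:
[ -1   1   5 ]
[  0   0   2 ]
[  0  -5  -7 ]
Pivot entry (2,2) is zero but row 3 has -5 in column 2 -> naive elimination stops; a row interchange (e.g. R2 <-> R3) would be required here.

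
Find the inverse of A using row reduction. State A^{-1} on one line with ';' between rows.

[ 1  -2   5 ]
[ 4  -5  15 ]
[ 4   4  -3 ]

inverse = [5 -14/9 5/9; -8 23/9 -5/9; -4 4/3 -1/3]

Gauss-Jordan on [A | I]:
R2 <- R2 - (4)*R1:  [  0   3  -5  |  -4   1   0 ]
R3 <- R3 - (4)*R1:  [   0   12  -23  |   -4    0    1 ]
R2 <- (1/3)*R2:  [    0     1  -5/3  |  -4/3   1/3     0 ]
R1 <- R1 - (-2)*R2:  [    1     0   5/3  |  -5/3   2/3     0 ]
R3 <- R3 - (12)*R2:  [  0   0  -3  |  12  -4   1 ]
R3 <- (1/-3)*R3:  [    0     0     1  |    -4   4/3  -1/3 ]
R1 <- R1 - (5/3)*R3:  [     1      0      0  |      5  -14/9    5/9 ]
R2 <- R2 - (-5/3)*R3:  [    0     1     0  |    -8  23/9  -5/9 ]
Right block of [I | A^{-1}] is the inverse:
[  5  -14/9   5/9 ]
[ -8   23/9  -5/9 ]
[ -4    4/3  -1/3 ]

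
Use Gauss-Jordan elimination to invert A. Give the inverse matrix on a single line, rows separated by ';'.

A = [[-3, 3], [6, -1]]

Gauss-Jordan on [A | I]:
R1 <- (1/-3)*R1:  [    1    -1  |  -1/3     0 ]
R2 <- R2 - (6)*R1:  [ 0  5  |  2  1 ]
R2 <- (1/5)*R2:  [   0    1  |  2/5  1/5 ]
R1 <- R1 - (-1)*R2:  [    1     0  |  1/15   1/5 ]
Right block of [I | A^{-1}] is the inverse:
[ 1/15  1/5 ]
[  2/5  1/5 ]

inverse = [1/15 1/5; 2/5 1/5]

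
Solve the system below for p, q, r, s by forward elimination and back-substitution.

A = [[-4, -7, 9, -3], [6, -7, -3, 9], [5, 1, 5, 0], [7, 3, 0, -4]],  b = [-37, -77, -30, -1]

Forward elimination on [A|b]:
R2 <- R2 - (-3/2)*R1:  [      0   -35/2    21/2     9/2  -265/2 ]
R3 <- R3 - (-5/4)*R1:  [      0   -31/4    65/4   -15/4  -305/4 ]
R4 <- R4 - (-7/4)*R1:  [      0   -37/4    63/4   -37/4  -263/4 ]
R3 <- R3 - (31/70)*R2:  [       0        0     58/5  -201/35   -123/7 ]
R4 <- R4 - (37/70)*R2:  [       0        0     51/5  -407/35     30/7 ]
R4 <- R4 - (51/58)*R3:  [         0          0          0  -2671/406   8013/406 ]
Row echelon form:
[ -4     -7     9         -3  |       -37 ]
[  0  -35/2  21/2        9/2  |    -265/2 ]
[  0      0  58/5    -201/35  |    -123/7 ]
[  0      0     0  -2671/406  |  8013/406 ]
Back-substitution:
s = (8013/406) / (-2671/406) = -3
r = (-123/7 - (-201/35)*(-3)) / (58/5) = -3
q = (-265/2 - (21/2)*(-3) - (9/2)*(-3)) / (-35/2) = 5
p = (-37 - (-7)*(5) - (9)*(-3) - (-3)*(-3)) / -4 = -4

(-4, 5, -3, -3)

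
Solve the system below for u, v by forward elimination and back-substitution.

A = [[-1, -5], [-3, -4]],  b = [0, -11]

Forward elimination on [A|b]:
R2 <- R2 - (3)*R1:  [   0   11  -11 ]
Row echelon form:
[ -1  -5  |    0 ]
[  0  11  |  -11 ]
Back-substitution:
v = (-11) / 11 = -1
u = (0 - (-5)*(-1)) / -1 = 5

(5, -1)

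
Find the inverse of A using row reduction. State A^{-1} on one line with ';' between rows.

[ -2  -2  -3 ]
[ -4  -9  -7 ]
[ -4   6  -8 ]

Gauss-Jordan on [A | I]:
R1 <- (1/-2)*R1:  [    1     1   3/2  |  -1/2     0     0 ]
R2 <- R2 - (-4)*R1:  [  0  -5  -1  |  -2   1   0 ]
R3 <- R3 - (-4)*R1:  [  0  10  -2  |  -2   0   1 ]
R2 <- (1/-5)*R2:  [    0     1   1/5  |   2/5  -1/5     0 ]
R1 <- R1 - (1)*R2:  [     1      0  13/10  |  -9/10    1/5      0 ]
R3 <- R3 - (10)*R2:  [  0   0  -4  |  -6   2   1 ]
R3 <- (1/-4)*R3:  [    0     0     1  |   3/2  -1/2  -1/4 ]
R1 <- R1 - (13/10)*R3:  [      1       0       0  |  -57/20   17/20   13/40 ]
R2 <- R2 - (1/5)*R3:  [     0      1      0  |   1/10  -1/10   1/20 ]
Right block of [I | A^{-1}] is the inverse:
[ -57/20  17/20  13/40 ]
[   1/10  -1/10   1/20 ]
[    3/2   -1/2   -1/4 ]

inverse = [-57/20 17/20 13/40; 1/10 -1/10 1/20; 3/2 -1/2 -1/4]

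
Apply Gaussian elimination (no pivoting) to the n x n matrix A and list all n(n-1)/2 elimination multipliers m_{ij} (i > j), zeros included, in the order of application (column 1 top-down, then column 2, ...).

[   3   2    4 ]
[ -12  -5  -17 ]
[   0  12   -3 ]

Forward elimination:
R2 <- R2 - (-4)*R1:  [  0   3  -1 ]
R3: entry in column 1 is already 0 -> m_{31} = 0 (no row operation needed)
R3 <- R3 - (4)*R2:  [ 0  0  1 ]
Multipliers (in order of application): m_{21} = -4, m_{31} = 0, m_{32} = 4

multipliers: -4, 0, 4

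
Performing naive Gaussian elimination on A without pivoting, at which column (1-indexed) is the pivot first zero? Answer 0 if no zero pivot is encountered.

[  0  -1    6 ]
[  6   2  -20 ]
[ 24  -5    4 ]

first zero-pivot column = 1

Naive forward elimination:
Pivot entry (1,1) is zero but row 2 has 6 in column 1 -> naive elimination stops; a row interchange (e.g. R1 <-> R2) would be required here.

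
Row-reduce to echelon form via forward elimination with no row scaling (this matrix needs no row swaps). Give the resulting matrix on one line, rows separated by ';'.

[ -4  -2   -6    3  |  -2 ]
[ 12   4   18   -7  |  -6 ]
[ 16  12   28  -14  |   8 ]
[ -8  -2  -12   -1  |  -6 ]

Forward elimination:
R2 <- R2 - (-3)*R1:  [   0   -2    0    2  -12 ]
R3 <- R3 - (-4)*R1:  [  0   4   4  -2   0 ]
R4 <- R4 - (2)*R1:  [  0   2   0  -7  -2 ]
R3 <- R3 - (-2)*R2:  [   0    0    4    2  -24 ]
R4 <- R4 - (-1)*R2:  [   0    0    0   -5  -14 ]
Row echelon form:
[ -4  -2  -6   3  |   -2 ]
[  0  -2   0   2  |  -12 ]
[  0   0   4   2  |  -24 ]
[  0   0   0  -5  |  -14 ]

REF = [-4 -2 -6 3 -2; 0 -2 0 2 -12; 0 0 4 2 -24; 0 0 0 -5 -14]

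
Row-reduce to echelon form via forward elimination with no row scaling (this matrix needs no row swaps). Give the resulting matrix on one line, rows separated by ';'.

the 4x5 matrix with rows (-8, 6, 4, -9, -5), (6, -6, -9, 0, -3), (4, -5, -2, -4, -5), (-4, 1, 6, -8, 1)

REF = [-8 6 4 -9 -5; 0 -3/2 -6 -27/4 -27/4; 0 0 8 1/2 3/2; 0 0 0 19/4 41/4]

Forward elimination:
R2 <- R2 - (-3/4)*R1:  [     0   -3/2     -6  -27/4  -27/4 ]
R3 <- R3 - (-1/2)*R1:  [     0     -2      0  -17/2  -15/2 ]
R4 <- R4 - (1/2)*R1:  [    0    -2     4  -7/2   7/2 ]
R3 <- R3 - (4/3)*R2:  [   0    0    8  1/2  3/2 ]
R4 <- R4 - (4/3)*R2:  [    0     0    12  11/2  25/2 ]
R4 <- R4 - (3/2)*R3:  [    0     0     0  19/4  41/4 ]
Row echelon form:
[ -8     6   4     -9     -5 ]
[  0  -3/2  -6  -27/4  -27/4 ]
[  0     0   8    1/2    3/2 ]
[  0     0   0   19/4   41/4 ]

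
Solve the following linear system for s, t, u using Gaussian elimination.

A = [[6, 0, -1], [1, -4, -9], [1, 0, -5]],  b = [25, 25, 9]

(4, -3, -1)

Forward elimination on [A|b]:
R2 <- R2 - (1/6)*R1:  [     0     -4  -53/6  125/6 ]
R3 <- R3 - (1/6)*R1:  [     0      0  -29/6   29/6 ]
Row echelon form:
[ 6   0     -1  |     25 ]
[ 0  -4  -53/6  |  125/6 ]
[ 0   0  -29/6  |   29/6 ]
Back-substitution:
u = (29/6) / (-29/6) = -1
t = (125/6 - (-53/6)*(-1)) / -4 = -3
s = (25 - (-1)*(-1)) / 6 = 4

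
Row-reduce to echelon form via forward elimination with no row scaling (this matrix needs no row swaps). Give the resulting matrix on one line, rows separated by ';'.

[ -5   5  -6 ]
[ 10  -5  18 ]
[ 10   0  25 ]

Forward elimination:
R2 <- R2 - (-2)*R1:  [ 0  5  6 ]
R3 <- R3 - (-2)*R1:  [  0  10  13 ]
R3 <- R3 - (2)*R2:  [ 0  0  1 ]
Row echelon form:
[ -5  5  -6 ]
[  0  5   6 ]
[  0  0   1 ]

REF = [-5 5 -6; 0 5 6; 0 0 1]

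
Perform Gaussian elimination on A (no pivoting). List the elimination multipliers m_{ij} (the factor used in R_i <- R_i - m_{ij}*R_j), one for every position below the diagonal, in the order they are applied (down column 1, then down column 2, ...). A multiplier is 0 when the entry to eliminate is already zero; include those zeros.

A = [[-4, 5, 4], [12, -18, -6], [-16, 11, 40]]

multipliers: -3, 4, 3

Forward elimination:
R2 <- R2 - (-3)*R1:  [  0  -3   6 ]
R3 <- R3 - (4)*R1:  [  0  -9  24 ]
R3 <- R3 - (3)*R2:  [ 0  0  6 ]
Multipliers (in order of application): m_{21} = -3, m_{31} = 4, m_{32} = 3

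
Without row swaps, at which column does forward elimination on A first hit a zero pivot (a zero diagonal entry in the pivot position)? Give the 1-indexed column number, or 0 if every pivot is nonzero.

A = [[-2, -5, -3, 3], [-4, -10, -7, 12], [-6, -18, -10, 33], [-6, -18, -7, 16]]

first zero-pivot column = 2

Naive forward elimination:
R2 <- R2 - (2)*R1:  [  0   0  -1   6 ]
R3 <- R3 - (3)*R1:  [  0  -3  -1  24 ]
R4 <- R4 - (3)*R1:  [  0  -3   2   7 ]
Matrix at this point:
[ -2  -5  -3   3 ]
[  0   0  -1   6 ]
[  0  -3  -1  24 ]
[  0  -3   2   7 ]
Pivot entry (2,2) is zero but row 3 has -3 in column 2 -> naive elimination stops; a row interchange (e.g. R2 <-> R3) would be required here.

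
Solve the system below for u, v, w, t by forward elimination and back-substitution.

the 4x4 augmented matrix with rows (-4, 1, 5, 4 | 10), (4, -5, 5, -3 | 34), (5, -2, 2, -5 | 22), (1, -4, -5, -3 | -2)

(-2, -2, 4, -4)

Forward elimination on [A|b]:
R2 <- R2 - (-1)*R1:  [  0  -4  10   1  44 ]
R3 <- R3 - (-5/4)*R1:  [    0  -3/4  33/4     0  69/2 ]
R4 <- R4 - (-1/4)*R1:  [     0  -15/4  -15/4     -2    1/2 ]
R3 <- R3 - (3/16)*R2:  [     0      0   51/8  -3/16  105/4 ]
R4 <- R4 - (15/16)*R2:  [      0       0  -105/8  -47/16  -163/4 ]
R4 <- R4 - (-35/17)*R3:  [       0        0        0  -113/34   226/17 ]
Row echelon form:
[ -4   1     5        4  |      10 ]
[  0  -4    10        1  |      44 ]
[  0   0  51/8    -3/16  |   105/4 ]
[  0   0     0  -113/34  |  226/17 ]
Back-substitution:
t = (226/17) / (-113/34) = -4
w = (105/4 - (-3/16)*(-4)) / (51/8) = 4
v = (44 - (10)*(4) - (1)*(-4)) / -4 = -2
u = (10 - (1)*(-2) - (5)*(4) - (4)*(-4)) / -4 = -2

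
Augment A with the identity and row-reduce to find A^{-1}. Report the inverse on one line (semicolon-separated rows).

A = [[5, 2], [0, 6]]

inverse = [1/5 -1/15; 0 1/6]

Gauss-Jordan on [A | I]:
R1 <- (1/5)*R1:  [   1  2/5  |  1/5    0 ]
R2 <- (1/6)*R2:  [   0    1  |    0  1/6 ]
R1 <- R1 - (2/5)*R2:  [     1      0  |    1/5  -1/15 ]
Right block of [I | A^{-1}] is the inverse:
[ 1/5  -1/15 ]
[   0    1/6 ]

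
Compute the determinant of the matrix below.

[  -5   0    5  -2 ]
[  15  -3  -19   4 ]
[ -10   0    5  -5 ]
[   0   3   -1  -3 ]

Forward elimination:
R2 <- R2 - (-3)*R1:  [  0  -3  -4  -2 ]
R3 <- R3 - (2)*R1:  [  0   0  -5  -1 ]
R4 <- R4 - (-1)*R2:  [  0   0  -5  -5 ]
R4 <- R4 - (1)*R3:  [  0   0   0  -4 ]
Upper-triangular form:
[ -5   0   5  -2 ]
[  0  -3  -4  -2 ]
[  0   0  -5  -1 ]
[  0   0   0  -4 ]
det(A) = (-1)^0 * (-5) * (-3) * (-5) * (-4) = 300  (0 row swaps -> sign +1)

det(A) = 300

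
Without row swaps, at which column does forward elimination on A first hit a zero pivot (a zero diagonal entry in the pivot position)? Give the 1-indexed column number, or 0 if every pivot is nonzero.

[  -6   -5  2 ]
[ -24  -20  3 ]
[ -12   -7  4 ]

first zero-pivot column = 2

Naive forward elimination:
R2 <- R2 - (4)*R1:  [  0   0  -5 ]
R3 <- R3 - (2)*R1:  [ 0  3  0 ]
Matrix at this point:
[ -6  -5   2 ]
[  0   0  -5 ]
[  0   3   0 ]
Pivot entry (2,2) is zero but row 3 has 3 in column 2 -> naive elimination stops; a row interchange (e.g. R2 <-> R3) would be required here.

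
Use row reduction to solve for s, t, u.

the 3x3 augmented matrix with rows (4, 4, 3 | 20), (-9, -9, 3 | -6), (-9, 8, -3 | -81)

(5, -3, 4)

Forward elimination on [A|b]:
R2 <- R2 - (-9/4)*R1:  [    0     0  39/4    39 ]
R3 <- R3 - (-9/4)*R1:  [    0    17  15/4   -36 ]
R2 <-> R3   (pivot in column 2 was zero)
[ 4   4     3   20 ]
[ 0  17  15/4  -36 ]
[ 0   0  39/4   39 ]
Row echelon form:
[ 4   4     3  |   20 ]
[ 0  17  15/4  |  -36 ]
[ 0   0  39/4  |   39 ]
Back-substitution:
u = (39) / (39/4) = 4
t = (-36 - (15/4)*(4)) / 17 = -3
s = (20 - (4)*(-3) - (3)*(4)) / 4 = 5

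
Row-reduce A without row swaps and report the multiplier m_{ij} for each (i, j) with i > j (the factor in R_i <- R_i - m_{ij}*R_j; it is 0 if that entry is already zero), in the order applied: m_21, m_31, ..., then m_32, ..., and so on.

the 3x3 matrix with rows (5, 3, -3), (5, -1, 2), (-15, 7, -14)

Forward elimination:
R2 <- R2 - (1)*R1:  [  0  -4   5 ]
R3 <- R3 - (-3)*R1:  [   0   16  -23 ]
R3 <- R3 - (-4)*R2:  [  0   0  -3 ]
Multipliers (in order of application): m_{21} = 1, m_{31} = -3, m_{32} = -4

multipliers: 1, -3, -4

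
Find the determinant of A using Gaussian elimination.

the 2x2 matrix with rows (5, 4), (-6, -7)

det(A) = -11

Forward elimination:
R2 <- R2 - (-6/5)*R1:  [     0  -11/5 ]
Upper-triangular form:
[ 5      4 ]
[ 0  -11/5 ]
det(A) = (-1)^0 * (5) * (-11/5) = -11  (0 row swaps -> sign +1)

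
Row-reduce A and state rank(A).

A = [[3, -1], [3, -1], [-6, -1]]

rank(A) = 2

Row reduction:
R2 <- R2 - (1)*R1:  [ 0  0 ]
R3 <- R3 - (-2)*R1:  [  0  -3 ]
R2 <-> R3   (pivot in column 2 was zero)
[ 3  -1 ]
[ 0  -3 ]
[ 0   0 ]
Row echelon form:
[ 3  -1 ]
[ 0  -3 ]
[ 0   0 ]
Nonzero rows / pivot columns: 2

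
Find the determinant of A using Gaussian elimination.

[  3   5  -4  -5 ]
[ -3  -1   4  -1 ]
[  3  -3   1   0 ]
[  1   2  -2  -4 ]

det(A) = -166

Forward elimination:
R2 <- R2 - (-1)*R1:  [  0   4   0  -6 ]
R3 <- R3 - (1)*R1:  [  0  -8   5   5 ]
R4 <- R4 - (1/3)*R1:  [    0   1/3  -2/3  -7/3 ]
R3 <- R3 - (-2)*R2:  [  0   0   5  -7 ]
R4 <- R4 - (1/12)*R2:  [     0      0   -2/3  -11/6 ]
R4 <- R4 - (-2/15)*R3:  [      0       0       0  -83/30 ]
Upper-triangular form:
[ 3  5  -4      -5 ]
[ 0  4   0      -6 ]
[ 0  0   5      -7 ]
[ 0  0   0  -83/30 ]
det(A) = (-1)^0 * (3) * (4) * (5) * (-83/30) = -166  (0 row swaps -> sign +1)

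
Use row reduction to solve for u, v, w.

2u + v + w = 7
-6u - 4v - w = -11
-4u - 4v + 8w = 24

Forward elimination on [A|b]:
R2 <- R2 - (-3)*R1:  [  0  -1   2  10 ]
R3 <- R3 - (-2)*R1:  [  0  -2  10  38 ]
R3 <- R3 - (2)*R2:  [  0   0   6  18 ]
Row echelon form:
[ 2   1  1  |   7 ]
[ 0  -1  2  |  10 ]
[ 0   0  6  |  18 ]
Back-substitution:
w = (18) / 6 = 3
v = (10 - (2)*(3)) / -1 = -4
u = (7 - (1)*(-4) - (1)*(3)) / 2 = 4

(4, -4, 3)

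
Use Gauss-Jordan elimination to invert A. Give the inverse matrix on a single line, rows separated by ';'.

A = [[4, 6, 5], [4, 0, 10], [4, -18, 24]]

Gauss-Jordan on [A | I]:
R1 <- (1/4)*R1:  [   1  3/2  5/4  |  1/4    0    0 ]
R2 <- R2 - (4)*R1:  [  0  -6   5  |  -1   1   0 ]
R3 <- R3 - (4)*R1:  [   0  -24   19  |   -1    0    1 ]
R2 <- (1/-6)*R2:  [    0     1  -5/6  |   1/6  -1/6     0 ]
R1 <- R1 - (3/2)*R2:  [   1    0  5/2  |    0  1/4    0 ]
R3 <- R3 - (-24)*R2:  [  0   0  -1  |   3  -4   1 ]
R3 <- (1/-1)*R3:  [  0   0   1  |  -3   4  -1 ]
R1 <- R1 - (5/2)*R3:  [     1      0      0  |   15/2  -39/4    5/2 ]
R2 <- R2 - (-5/6)*R3:  [    0     1     0  |  -7/3  19/6  -5/6 ]
Right block of [I | A^{-1}] is the inverse:
[ 15/2  -39/4   5/2 ]
[ -7/3   19/6  -5/6 ]
[   -3      4    -1 ]

inverse = [15/2 -39/4 5/2; -7/3 19/6 -5/6; -3 4 -1]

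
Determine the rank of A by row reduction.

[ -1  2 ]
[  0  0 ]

rank(A) = 1

Row reduction:
Row echelon form:
[ -1  2 ]
[  0  0 ]
Nonzero rows / pivot columns: 1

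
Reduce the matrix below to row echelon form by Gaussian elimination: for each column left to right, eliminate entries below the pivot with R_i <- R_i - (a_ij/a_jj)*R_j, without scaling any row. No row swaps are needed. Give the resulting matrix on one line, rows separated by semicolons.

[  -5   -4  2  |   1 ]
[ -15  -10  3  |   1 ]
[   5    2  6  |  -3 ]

REF = [-5 -4 2 1; 0 2 -3 -2; 0 0 5 -4]

Forward elimination:
R2 <- R2 - (3)*R1:  [  0   2  -3  -2 ]
R3 <- R3 - (-1)*R1:  [  0  -2   8  -2 ]
R3 <- R3 - (-1)*R2:  [  0   0   5  -4 ]
Row echelon form:
[ -5  -4   2  |   1 ]
[  0   2  -3  |  -2 ]
[  0   0   5  |  -4 ]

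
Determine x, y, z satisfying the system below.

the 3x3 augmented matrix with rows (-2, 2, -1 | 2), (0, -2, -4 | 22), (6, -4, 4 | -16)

Forward elimination on [A|b]:
R3 <- R3 - (-3)*R1:  [   0    2    1  -10 ]
R3 <- R3 - (-1)*R2:  [  0   0  -3  12 ]
Row echelon form:
[ -2   2  -1  |   2 ]
[  0  -2  -4  |  22 ]
[  0   0  -3  |  12 ]
Back-substitution:
z = (12) / -3 = -4
y = (22 - (-4)*(-4)) / -2 = -3
x = (2 - (2)*(-3) - (-1)*(-4)) / -2 = -2

(-2, -3, -4)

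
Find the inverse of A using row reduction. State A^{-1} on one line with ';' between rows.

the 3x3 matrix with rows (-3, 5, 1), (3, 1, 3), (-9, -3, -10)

Gauss-Jordan on [A | I]:
R1 <- (1/-3)*R1:  [    1  -5/3  -1/3  |  -1/3     0     0 ]
R2 <- R2 - (3)*R1:  [ 0  6  4  |  1  1  0 ]
R3 <- R3 - (-9)*R1:  [   0  -18  -13  |   -3    0    1 ]
R2 <- (1/6)*R2:  [   0    1  2/3  |  1/6  1/6    0 ]
R1 <- R1 - (-5/3)*R2:  [     1      0    7/9  |  -1/18   5/18      0 ]
R3 <- R3 - (-18)*R2:  [  0   0  -1  |   0   3   1 ]
R3 <- (1/-1)*R3:  [  0   0   1  |   0  -3  -1 ]
R1 <- R1 - (7/9)*R3:  [     1      0      0  |  -1/18  47/18    7/9 ]
R2 <- R2 - (2/3)*R3:  [    0     1     0  |   1/6  13/6   2/3 ]
Right block of [I | A^{-1}] is the inverse:
[ -1/18  47/18  7/9 ]
[   1/6   13/6  2/3 ]
[     0     -3   -1 ]

inverse = [-1/18 47/18 7/9; 1/6 13/6 2/3; 0 -3 -1]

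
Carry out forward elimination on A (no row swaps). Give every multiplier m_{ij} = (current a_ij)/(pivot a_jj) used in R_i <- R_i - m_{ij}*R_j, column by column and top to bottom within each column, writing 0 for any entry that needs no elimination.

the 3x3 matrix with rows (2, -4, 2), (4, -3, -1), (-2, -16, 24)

Forward elimination:
R2 <- R2 - (2)*R1:  [  0   5  -5 ]
R3 <- R3 - (-1)*R1:  [   0  -20   26 ]
R3 <- R3 - (-4)*R2:  [ 0  0  6 ]
Multipliers (in order of application): m_{21} = 2, m_{31} = -1, m_{32} = -4

multipliers: 2, -1, -4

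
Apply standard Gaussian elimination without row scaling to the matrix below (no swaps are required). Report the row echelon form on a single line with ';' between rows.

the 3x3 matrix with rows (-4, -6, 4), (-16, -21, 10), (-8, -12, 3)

REF = [-4 -6 4; 0 3 -6; 0 0 -5]

Forward elimination:
R2 <- R2 - (4)*R1:  [  0   3  -6 ]
R3 <- R3 - (2)*R1:  [  0   0  -5 ]
Row echelon form:
[ -4  -6   4 ]
[  0   3  -6 ]
[  0   0  -5 ]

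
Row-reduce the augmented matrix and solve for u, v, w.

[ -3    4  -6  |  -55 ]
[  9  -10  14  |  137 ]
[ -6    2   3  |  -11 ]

Forward elimination on [A|b]:
R2 <- R2 - (-3)*R1:  [   0    2   -4  -28 ]
R3 <- R3 - (2)*R1:  [  0  -6  15  99 ]
R3 <- R3 - (-3)*R2:  [  0   0   3  15 ]
Row echelon form:
[ -3  4  -6  |  -55 ]
[  0  2  -4  |  -28 ]
[  0  0   3  |   15 ]
Back-substitution:
w = (15) / 3 = 5
v = (-28 - (-4)*(5)) / 2 = -4
u = (-55 - (4)*(-4) - (-6)*(5)) / -3 = 3

(3, -4, 5)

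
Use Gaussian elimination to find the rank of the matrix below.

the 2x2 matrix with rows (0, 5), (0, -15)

rank(A) = 1

Row reduction:
R2 <- R2 - (-3)*R1:  [ 0  0 ]
Row echelon form:
[ 0  5 ]
[ 0  0 ]
Nonzero rows / pivot columns: 1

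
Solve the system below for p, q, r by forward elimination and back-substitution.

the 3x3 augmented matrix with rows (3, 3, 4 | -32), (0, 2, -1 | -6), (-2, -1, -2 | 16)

Forward elimination on [A|b]:
R3 <- R3 - (-2/3)*R1:  [     0      1    2/3  -16/3 ]
R3 <- R3 - (1/2)*R2:  [    0     0   7/6  -7/3 ]
Row echelon form:
[ 3  3    4  |   -32 ]
[ 0  2   -1  |    -6 ]
[ 0  0  7/6  |  -7/3 ]
Back-substitution:
r = (-7/3) / (7/6) = -2
q = (-6 - (-1)*(-2)) / 2 = -4
p = (-32 - (3)*(-4) - (4)*(-2)) / 3 = -4

(-4, -4, -2)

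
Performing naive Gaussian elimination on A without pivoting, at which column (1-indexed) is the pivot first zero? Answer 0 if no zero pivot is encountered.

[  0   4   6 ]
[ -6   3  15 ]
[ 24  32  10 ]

Naive forward elimination:
Pivot entry (1,1) is zero but row 2 has -6 in column 1 -> naive elimination stops; a row interchange (e.g. R1 <-> R2) would be required here.

first zero-pivot column = 1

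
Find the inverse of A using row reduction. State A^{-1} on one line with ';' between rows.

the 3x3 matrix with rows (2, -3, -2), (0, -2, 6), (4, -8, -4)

Gauss-Jordan on [A | I]:
R1 <- (1/2)*R1:  [    1  -3/2    -1  |   1/2     0     0 ]
R3 <- R3 - (4)*R1:  [  0  -2   0  |  -2   0   1 ]
R2 <- (1/-2)*R2:  [    0     1    -3  |     0  -1/2     0 ]
R1 <- R1 - (-3/2)*R2:  [     1      0  -11/2  |    1/2   -3/4      0 ]
R3 <- R3 - (-2)*R2:  [  0   0  -6  |  -2  -1   1 ]
R3 <- (1/-6)*R3:  [    0     0     1  |   1/3   1/6  -1/6 ]
R1 <- R1 - (-11/2)*R3:  [      1       0       0  |     7/3     1/6  -11/12 ]
R2 <- R2 - (-3)*R3:  [    0     1     0  |     1     0  -1/2 ]
Right block of [I | A^{-1}] is the inverse:
[ 7/3  1/6  -11/12 ]
[   1    0    -1/2 ]
[ 1/3  1/6    -1/6 ]

inverse = [7/3 1/6 -11/12; 1 0 -1/2; 1/3 1/6 -1/6]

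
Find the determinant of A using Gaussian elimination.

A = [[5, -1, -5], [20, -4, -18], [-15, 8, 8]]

det(A) = -50

Forward elimination:
R2 <- R2 - (4)*R1:  [ 0  0  2 ]
R3 <- R3 - (-3)*R1:  [  0   5  -7 ]
R2 <-> R3   (pivot in column 2 was zero)
[ 5  -1  -5 ]
[ 0   5  -7 ]
[ 0   0   2 ]
Upper-triangular form:
[ 5  -1  -5 ]
[ 0   5  -7 ]
[ 0   0   2 ]
det(A) = (-1)^1 * (5) * (5) * (2) = -50  (1 row swap -> sign -1)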